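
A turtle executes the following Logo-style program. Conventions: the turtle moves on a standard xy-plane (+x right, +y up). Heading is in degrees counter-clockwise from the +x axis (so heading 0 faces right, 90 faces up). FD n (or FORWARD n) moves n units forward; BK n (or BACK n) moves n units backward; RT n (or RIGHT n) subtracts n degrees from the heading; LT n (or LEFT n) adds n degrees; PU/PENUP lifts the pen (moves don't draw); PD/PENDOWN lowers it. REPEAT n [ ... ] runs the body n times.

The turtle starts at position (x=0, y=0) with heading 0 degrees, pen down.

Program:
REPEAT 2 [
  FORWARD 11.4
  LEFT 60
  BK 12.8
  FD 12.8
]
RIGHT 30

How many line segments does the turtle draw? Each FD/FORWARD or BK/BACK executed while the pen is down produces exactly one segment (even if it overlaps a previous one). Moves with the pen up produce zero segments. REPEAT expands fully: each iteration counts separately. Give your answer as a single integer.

Executing turtle program step by step:
Start: pos=(0,0), heading=0, pen down
REPEAT 2 [
  -- iteration 1/2 --
  FD 11.4: (0,0) -> (11.4,0) [heading=0, draw]
  LT 60: heading 0 -> 60
  BK 12.8: (11.4,0) -> (5,-11.085) [heading=60, draw]
  FD 12.8: (5,-11.085) -> (11.4,0) [heading=60, draw]
  -- iteration 2/2 --
  FD 11.4: (11.4,0) -> (17.1,9.873) [heading=60, draw]
  LT 60: heading 60 -> 120
  BK 12.8: (17.1,9.873) -> (23.5,-1.212) [heading=120, draw]
  FD 12.8: (23.5,-1.212) -> (17.1,9.873) [heading=120, draw]
]
RT 30: heading 120 -> 90
Final: pos=(17.1,9.873), heading=90, 6 segment(s) drawn
Segments drawn: 6

Answer: 6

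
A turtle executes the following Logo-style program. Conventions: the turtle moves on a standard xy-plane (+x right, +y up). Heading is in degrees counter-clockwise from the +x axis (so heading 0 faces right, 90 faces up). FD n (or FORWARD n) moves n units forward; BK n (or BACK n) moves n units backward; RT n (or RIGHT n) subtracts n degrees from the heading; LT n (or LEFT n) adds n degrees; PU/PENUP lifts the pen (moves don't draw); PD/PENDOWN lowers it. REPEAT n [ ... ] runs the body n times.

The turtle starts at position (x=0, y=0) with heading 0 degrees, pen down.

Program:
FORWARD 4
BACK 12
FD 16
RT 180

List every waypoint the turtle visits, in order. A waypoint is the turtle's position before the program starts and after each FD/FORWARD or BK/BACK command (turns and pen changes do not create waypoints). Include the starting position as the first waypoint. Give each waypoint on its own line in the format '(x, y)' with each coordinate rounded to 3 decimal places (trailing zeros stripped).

Executing turtle program step by step:
Start: pos=(0,0), heading=0, pen down
FD 4: (0,0) -> (4,0) [heading=0, draw]
BK 12: (4,0) -> (-8,0) [heading=0, draw]
FD 16: (-8,0) -> (8,0) [heading=0, draw]
RT 180: heading 0 -> 180
Final: pos=(8,0), heading=180, 3 segment(s) drawn
Waypoints (4 total):
(0, 0)
(4, 0)
(-8, 0)
(8, 0)

Answer: (0, 0)
(4, 0)
(-8, 0)
(8, 0)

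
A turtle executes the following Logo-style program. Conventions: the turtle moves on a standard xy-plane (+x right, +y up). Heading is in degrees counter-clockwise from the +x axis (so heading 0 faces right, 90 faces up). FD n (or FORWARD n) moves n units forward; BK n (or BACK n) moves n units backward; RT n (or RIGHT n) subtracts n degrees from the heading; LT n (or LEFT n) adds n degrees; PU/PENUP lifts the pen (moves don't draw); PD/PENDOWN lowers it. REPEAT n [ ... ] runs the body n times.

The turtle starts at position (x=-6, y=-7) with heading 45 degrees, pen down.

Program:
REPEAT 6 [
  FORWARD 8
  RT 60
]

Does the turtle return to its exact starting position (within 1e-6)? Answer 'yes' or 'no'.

Answer: yes

Derivation:
Executing turtle program step by step:
Start: pos=(-6,-7), heading=45, pen down
REPEAT 6 [
  -- iteration 1/6 --
  FD 8: (-6,-7) -> (-0.343,-1.343) [heading=45, draw]
  RT 60: heading 45 -> 345
  -- iteration 2/6 --
  FD 8: (-0.343,-1.343) -> (7.384,-3.414) [heading=345, draw]
  RT 60: heading 345 -> 285
  -- iteration 3/6 --
  FD 8: (7.384,-3.414) -> (9.455,-11.141) [heading=285, draw]
  RT 60: heading 285 -> 225
  -- iteration 4/6 --
  FD 8: (9.455,-11.141) -> (3.798,-16.798) [heading=225, draw]
  RT 60: heading 225 -> 165
  -- iteration 5/6 --
  FD 8: (3.798,-16.798) -> (-3.929,-14.727) [heading=165, draw]
  RT 60: heading 165 -> 105
  -- iteration 6/6 --
  FD 8: (-3.929,-14.727) -> (-6,-7) [heading=105, draw]
  RT 60: heading 105 -> 45
]
Final: pos=(-6,-7), heading=45, 6 segment(s) drawn

Start position: (-6, -7)
Final position: (-6, -7)
Distance = 0; < 1e-6 -> CLOSED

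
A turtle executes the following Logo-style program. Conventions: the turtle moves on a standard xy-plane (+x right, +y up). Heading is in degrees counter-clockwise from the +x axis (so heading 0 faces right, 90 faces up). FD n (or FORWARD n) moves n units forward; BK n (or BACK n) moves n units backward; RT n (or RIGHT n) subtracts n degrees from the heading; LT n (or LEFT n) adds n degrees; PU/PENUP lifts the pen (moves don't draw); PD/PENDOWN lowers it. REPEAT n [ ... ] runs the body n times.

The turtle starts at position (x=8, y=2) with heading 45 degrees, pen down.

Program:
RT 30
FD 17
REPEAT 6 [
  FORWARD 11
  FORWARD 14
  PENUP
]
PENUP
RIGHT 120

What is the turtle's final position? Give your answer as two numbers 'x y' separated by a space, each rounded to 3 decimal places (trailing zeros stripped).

Executing turtle program step by step:
Start: pos=(8,2), heading=45, pen down
RT 30: heading 45 -> 15
FD 17: (8,2) -> (24.421,6.4) [heading=15, draw]
REPEAT 6 [
  -- iteration 1/6 --
  FD 11: (24.421,6.4) -> (35.046,9.247) [heading=15, draw]
  FD 14: (35.046,9.247) -> (48.569,12.87) [heading=15, draw]
  PU: pen up
  -- iteration 2/6 --
  FD 11: (48.569,12.87) -> (59.194,15.717) [heading=15, move]
  FD 14: (59.194,15.717) -> (72.717,19.341) [heading=15, move]
  PU: pen up
  -- iteration 3/6 --
  FD 11: (72.717,19.341) -> (83.342,22.188) [heading=15, move]
  FD 14: (83.342,22.188) -> (96.865,25.811) [heading=15, move]
  PU: pen up
  -- iteration 4/6 --
  FD 11: (96.865,25.811) -> (107.49,28.658) [heading=15, move]
  FD 14: (107.49,28.658) -> (121.013,32.282) [heading=15, move]
  PU: pen up
  -- iteration 5/6 --
  FD 11: (121.013,32.282) -> (131.639,35.129) [heading=15, move]
  FD 14: (131.639,35.129) -> (145.161,38.752) [heading=15, move]
  PU: pen up
  -- iteration 6/6 --
  FD 11: (145.161,38.752) -> (155.787,41.599) [heading=15, move]
  FD 14: (155.787,41.599) -> (169.31,45.223) [heading=15, move]
  PU: pen up
]
PU: pen up
RT 120: heading 15 -> 255
Final: pos=(169.31,45.223), heading=255, 3 segment(s) drawn

Answer: 169.31 45.223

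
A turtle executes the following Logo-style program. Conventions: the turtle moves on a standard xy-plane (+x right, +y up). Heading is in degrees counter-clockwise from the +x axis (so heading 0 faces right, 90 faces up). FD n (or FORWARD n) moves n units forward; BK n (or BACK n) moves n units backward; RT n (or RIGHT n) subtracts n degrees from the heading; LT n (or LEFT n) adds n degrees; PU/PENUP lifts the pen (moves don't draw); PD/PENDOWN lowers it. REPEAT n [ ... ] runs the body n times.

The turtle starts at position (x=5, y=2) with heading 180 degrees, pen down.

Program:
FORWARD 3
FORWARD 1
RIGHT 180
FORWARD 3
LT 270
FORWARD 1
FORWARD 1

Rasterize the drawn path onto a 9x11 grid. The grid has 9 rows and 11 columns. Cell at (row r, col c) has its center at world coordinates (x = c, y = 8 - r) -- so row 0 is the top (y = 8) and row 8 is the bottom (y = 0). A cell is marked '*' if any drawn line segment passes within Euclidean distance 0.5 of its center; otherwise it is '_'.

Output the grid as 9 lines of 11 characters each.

Segment 0: (5,2) -> (2,2)
Segment 1: (2,2) -> (1,2)
Segment 2: (1,2) -> (4,2)
Segment 3: (4,2) -> (4,1)
Segment 4: (4,1) -> (4,0)

Answer: ___________
___________
___________
___________
___________
___________
_*****_____
____*______
____*______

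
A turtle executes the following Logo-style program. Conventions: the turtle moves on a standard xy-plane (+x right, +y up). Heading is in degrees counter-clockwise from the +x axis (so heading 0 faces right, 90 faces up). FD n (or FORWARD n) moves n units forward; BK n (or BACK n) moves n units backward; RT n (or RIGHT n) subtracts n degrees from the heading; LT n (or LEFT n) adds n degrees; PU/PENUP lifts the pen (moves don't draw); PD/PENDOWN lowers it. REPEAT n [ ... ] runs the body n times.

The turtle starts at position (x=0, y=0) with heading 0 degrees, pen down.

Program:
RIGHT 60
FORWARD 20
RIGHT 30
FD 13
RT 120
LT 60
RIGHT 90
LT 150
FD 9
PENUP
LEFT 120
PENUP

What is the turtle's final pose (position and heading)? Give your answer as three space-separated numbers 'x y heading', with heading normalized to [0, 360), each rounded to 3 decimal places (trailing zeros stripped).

Answer: 10 -39.321 30

Derivation:
Executing turtle program step by step:
Start: pos=(0,0), heading=0, pen down
RT 60: heading 0 -> 300
FD 20: (0,0) -> (10,-17.321) [heading=300, draw]
RT 30: heading 300 -> 270
FD 13: (10,-17.321) -> (10,-30.321) [heading=270, draw]
RT 120: heading 270 -> 150
LT 60: heading 150 -> 210
RT 90: heading 210 -> 120
LT 150: heading 120 -> 270
FD 9: (10,-30.321) -> (10,-39.321) [heading=270, draw]
PU: pen up
LT 120: heading 270 -> 30
PU: pen up
Final: pos=(10,-39.321), heading=30, 3 segment(s) drawn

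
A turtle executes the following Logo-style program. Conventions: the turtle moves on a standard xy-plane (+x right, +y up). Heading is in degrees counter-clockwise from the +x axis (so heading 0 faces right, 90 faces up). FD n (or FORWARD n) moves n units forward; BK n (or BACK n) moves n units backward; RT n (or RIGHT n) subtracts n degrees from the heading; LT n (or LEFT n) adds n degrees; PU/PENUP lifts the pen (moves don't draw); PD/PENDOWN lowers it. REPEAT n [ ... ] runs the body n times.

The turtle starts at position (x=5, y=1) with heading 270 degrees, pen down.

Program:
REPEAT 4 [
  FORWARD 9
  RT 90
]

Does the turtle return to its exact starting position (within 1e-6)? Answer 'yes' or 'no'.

Answer: yes

Derivation:
Executing turtle program step by step:
Start: pos=(5,1), heading=270, pen down
REPEAT 4 [
  -- iteration 1/4 --
  FD 9: (5,1) -> (5,-8) [heading=270, draw]
  RT 90: heading 270 -> 180
  -- iteration 2/4 --
  FD 9: (5,-8) -> (-4,-8) [heading=180, draw]
  RT 90: heading 180 -> 90
  -- iteration 3/4 --
  FD 9: (-4,-8) -> (-4,1) [heading=90, draw]
  RT 90: heading 90 -> 0
  -- iteration 4/4 --
  FD 9: (-4,1) -> (5,1) [heading=0, draw]
  RT 90: heading 0 -> 270
]
Final: pos=(5,1), heading=270, 4 segment(s) drawn

Start position: (5, 1)
Final position: (5, 1)
Distance = 0; < 1e-6 -> CLOSED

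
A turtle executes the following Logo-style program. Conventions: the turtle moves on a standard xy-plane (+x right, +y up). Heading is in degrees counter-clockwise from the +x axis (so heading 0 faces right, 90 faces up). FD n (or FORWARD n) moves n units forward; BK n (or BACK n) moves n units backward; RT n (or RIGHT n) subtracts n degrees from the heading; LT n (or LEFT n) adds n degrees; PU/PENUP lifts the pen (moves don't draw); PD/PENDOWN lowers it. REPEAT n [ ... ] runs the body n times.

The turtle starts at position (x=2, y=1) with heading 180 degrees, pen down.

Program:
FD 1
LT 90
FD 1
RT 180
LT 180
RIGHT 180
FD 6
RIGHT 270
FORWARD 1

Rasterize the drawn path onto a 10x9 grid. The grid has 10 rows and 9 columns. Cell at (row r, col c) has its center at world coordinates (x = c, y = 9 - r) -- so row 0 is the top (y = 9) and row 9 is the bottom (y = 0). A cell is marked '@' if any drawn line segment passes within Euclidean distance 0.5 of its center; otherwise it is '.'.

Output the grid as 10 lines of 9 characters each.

Answer: .........
.........
.........
@@.......
.@.......
.@.......
.@.......
.@.......
.@@......
.@.......

Derivation:
Segment 0: (2,1) -> (1,1)
Segment 1: (1,1) -> (1,0)
Segment 2: (1,0) -> (1,6)
Segment 3: (1,6) -> (0,6)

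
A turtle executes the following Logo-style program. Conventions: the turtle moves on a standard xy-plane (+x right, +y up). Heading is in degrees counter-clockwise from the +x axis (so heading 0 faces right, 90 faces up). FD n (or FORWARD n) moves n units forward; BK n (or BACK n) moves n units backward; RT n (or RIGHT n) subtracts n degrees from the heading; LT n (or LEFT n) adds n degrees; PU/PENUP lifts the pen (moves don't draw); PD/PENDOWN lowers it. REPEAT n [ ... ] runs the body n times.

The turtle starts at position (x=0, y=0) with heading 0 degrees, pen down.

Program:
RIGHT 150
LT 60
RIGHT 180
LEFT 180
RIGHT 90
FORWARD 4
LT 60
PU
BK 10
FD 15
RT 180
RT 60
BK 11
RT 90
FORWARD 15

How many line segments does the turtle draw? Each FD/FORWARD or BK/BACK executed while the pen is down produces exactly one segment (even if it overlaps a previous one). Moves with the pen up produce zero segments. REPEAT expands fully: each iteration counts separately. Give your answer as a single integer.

Answer: 1

Derivation:
Executing turtle program step by step:
Start: pos=(0,0), heading=0, pen down
RT 150: heading 0 -> 210
LT 60: heading 210 -> 270
RT 180: heading 270 -> 90
LT 180: heading 90 -> 270
RT 90: heading 270 -> 180
FD 4: (0,0) -> (-4,0) [heading=180, draw]
LT 60: heading 180 -> 240
PU: pen up
BK 10: (-4,0) -> (1,8.66) [heading=240, move]
FD 15: (1,8.66) -> (-6.5,-4.33) [heading=240, move]
RT 180: heading 240 -> 60
RT 60: heading 60 -> 0
BK 11: (-6.5,-4.33) -> (-17.5,-4.33) [heading=0, move]
RT 90: heading 0 -> 270
FD 15: (-17.5,-4.33) -> (-17.5,-19.33) [heading=270, move]
Final: pos=(-17.5,-19.33), heading=270, 1 segment(s) drawn
Segments drawn: 1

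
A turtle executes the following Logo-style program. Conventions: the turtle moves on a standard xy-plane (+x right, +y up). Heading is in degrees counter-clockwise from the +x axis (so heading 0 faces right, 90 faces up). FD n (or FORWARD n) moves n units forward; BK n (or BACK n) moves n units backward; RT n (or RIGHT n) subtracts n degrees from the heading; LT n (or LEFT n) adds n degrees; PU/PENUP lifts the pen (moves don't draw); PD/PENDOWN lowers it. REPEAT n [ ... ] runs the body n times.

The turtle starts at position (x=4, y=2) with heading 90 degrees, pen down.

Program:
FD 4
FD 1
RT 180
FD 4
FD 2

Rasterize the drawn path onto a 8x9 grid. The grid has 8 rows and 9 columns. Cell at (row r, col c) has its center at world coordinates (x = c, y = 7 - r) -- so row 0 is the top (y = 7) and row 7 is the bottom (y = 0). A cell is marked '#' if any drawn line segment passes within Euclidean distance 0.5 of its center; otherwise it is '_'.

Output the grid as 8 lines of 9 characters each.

Answer: ____#____
____#____
____#____
____#____
____#____
____#____
____#____
_________

Derivation:
Segment 0: (4,2) -> (4,6)
Segment 1: (4,6) -> (4,7)
Segment 2: (4,7) -> (4,3)
Segment 3: (4,3) -> (4,1)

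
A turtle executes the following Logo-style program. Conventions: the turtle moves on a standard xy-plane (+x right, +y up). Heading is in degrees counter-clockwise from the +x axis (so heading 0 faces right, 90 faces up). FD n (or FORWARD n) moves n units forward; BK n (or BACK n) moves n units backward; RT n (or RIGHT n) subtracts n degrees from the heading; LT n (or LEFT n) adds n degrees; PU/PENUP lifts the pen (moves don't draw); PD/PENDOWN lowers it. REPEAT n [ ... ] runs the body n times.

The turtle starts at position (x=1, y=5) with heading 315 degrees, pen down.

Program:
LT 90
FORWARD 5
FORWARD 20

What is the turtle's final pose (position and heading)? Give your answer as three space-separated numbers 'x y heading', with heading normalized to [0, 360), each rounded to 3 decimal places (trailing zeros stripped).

Answer: 18.678 22.678 45

Derivation:
Executing turtle program step by step:
Start: pos=(1,5), heading=315, pen down
LT 90: heading 315 -> 45
FD 5: (1,5) -> (4.536,8.536) [heading=45, draw]
FD 20: (4.536,8.536) -> (18.678,22.678) [heading=45, draw]
Final: pos=(18.678,22.678), heading=45, 2 segment(s) drawn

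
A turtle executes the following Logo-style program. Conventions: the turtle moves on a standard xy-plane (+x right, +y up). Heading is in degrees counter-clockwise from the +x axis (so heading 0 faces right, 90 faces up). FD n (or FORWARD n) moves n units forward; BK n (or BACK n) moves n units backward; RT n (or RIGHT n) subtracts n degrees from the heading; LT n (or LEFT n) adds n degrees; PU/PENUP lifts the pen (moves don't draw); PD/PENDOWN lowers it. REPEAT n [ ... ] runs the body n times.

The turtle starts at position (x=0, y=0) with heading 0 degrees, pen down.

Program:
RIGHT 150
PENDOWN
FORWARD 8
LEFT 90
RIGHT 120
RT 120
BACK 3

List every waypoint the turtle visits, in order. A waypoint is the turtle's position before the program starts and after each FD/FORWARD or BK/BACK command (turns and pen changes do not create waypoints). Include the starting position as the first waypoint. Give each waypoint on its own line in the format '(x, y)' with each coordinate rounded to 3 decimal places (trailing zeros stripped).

Answer: (0, 0)
(-6.928, -4)
(-8.428, -6.598)

Derivation:
Executing turtle program step by step:
Start: pos=(0,0), heading=0, pen down
RT 150: heading 0 -> 210
PD: pen down
FD 8: (0,0) -> (-6.928,-4) [heading=210, draw]
LT 90: heading 210 -> 300
RT 120: heading 300 -> 180
RT 120: heading 180 -> 60
BK 3: (-6.928,-4) -> (-8.428,-6.598) [heading=60, draw]
Final: pos=(-8.428,-6.598), heading=60, 2 segment(s) drawn
Waypoints (3 total):
(0, 0)
(-6.928, -4)
(-8.428, -6.598)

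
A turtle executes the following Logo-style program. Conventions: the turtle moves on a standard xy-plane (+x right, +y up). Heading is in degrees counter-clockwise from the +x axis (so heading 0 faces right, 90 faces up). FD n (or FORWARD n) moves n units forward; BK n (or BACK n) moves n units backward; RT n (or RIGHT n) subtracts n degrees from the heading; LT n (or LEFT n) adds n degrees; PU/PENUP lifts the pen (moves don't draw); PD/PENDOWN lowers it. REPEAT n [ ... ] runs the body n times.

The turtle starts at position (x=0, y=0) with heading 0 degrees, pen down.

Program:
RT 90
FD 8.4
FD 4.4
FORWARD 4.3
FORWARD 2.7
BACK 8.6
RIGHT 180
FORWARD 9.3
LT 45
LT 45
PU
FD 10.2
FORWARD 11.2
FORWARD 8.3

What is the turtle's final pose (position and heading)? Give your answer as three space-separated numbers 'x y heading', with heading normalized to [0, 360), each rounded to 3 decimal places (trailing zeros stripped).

Answer: -29.7 -1.9 180

Derivation:
Executing turtle program step by step:
Start: pos=(0,0), heading=0, pen down
RT 90: heading 0 -> 270
FD 8.4: (0,0) -> (0,-8.4) [heading=270, draw]
FD 4.4: (0,-8.4) -> (0,-12.8) [heading=270, draw]
FD 4.3: (0,-12.8) -> (0,-17.1) [heading=270, draw]
FD 2.7: (0,-17.1) -> (0,-19.8) [heading=270, draw]
BK 8.6: (0,-19.8) -> (0,-11.2) [heading=270, draw]
RT 180: heading 270 -> 90
FD 9.3: (0,-11.2) -> (0,-1.9) [heading=90, draw]
LT 45: heading 90 -> 135
LT 45: heading 135 -> 180
PU: pen up
FD 10.2: (0,-1.9) -> (-10.2,-1.9) [heading=180, move]
FD 11.2: (-10.2,-1.9) -> (-21.4,-1.9) [heading=180, move]
FD 8.3: (-21.4,-1.9) -> (-29.7,-1.9) [heading=180, move]
Final: pos=(-29.7,-1.9), heading=180, 6 segment(s) drawn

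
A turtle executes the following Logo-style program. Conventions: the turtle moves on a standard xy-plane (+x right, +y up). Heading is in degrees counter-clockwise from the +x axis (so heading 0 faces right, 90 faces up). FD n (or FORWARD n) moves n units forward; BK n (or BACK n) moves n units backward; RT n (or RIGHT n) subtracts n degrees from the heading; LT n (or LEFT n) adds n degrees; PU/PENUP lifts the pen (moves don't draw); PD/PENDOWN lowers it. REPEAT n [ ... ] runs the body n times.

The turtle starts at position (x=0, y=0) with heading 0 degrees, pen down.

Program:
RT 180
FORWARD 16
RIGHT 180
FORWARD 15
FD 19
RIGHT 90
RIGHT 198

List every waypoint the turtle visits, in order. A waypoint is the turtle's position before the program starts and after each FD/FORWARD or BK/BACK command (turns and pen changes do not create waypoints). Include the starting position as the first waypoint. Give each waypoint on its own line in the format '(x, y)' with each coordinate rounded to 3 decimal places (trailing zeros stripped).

Answer: (0, 0)
(-16, 0)
(-1, 0)
(18, 0)

Derivation:
Executing turtle program step by step:
Start: pos=(0,0), heading=0, pen down
RT 180: heading 0 -> 180
FD 16: (0,0) -> (-16,0) [heading=180, draw]
RT 180: heading 180 -> 0
FD 15: (-16,0) -> (-1,0) [heading=0, draw]
FD 19: (-1,0) -> (18,0) [heading=0, draw]
RT 90: heading 0 -> 270
RT 198: heading 270 -> 72
Final: pos=(18,0), heading=72, 3 segment(s) drawn
Waypoints (4 total):
(0, 0)
(-16, 0)
(-1, 0)
(18, 0)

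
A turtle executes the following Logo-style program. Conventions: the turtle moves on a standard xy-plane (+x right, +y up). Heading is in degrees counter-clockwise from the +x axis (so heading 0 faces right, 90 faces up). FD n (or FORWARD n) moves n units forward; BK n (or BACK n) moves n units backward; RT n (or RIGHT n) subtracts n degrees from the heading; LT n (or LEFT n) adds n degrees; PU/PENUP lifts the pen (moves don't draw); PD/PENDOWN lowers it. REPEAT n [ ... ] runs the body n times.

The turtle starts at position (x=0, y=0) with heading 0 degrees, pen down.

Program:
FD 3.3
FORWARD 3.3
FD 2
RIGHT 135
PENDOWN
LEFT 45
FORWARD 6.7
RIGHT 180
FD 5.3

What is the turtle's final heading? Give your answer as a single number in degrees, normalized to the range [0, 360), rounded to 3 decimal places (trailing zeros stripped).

Answer: 90

Derivation:
Executing turtle program step by step:
Start: pos=(0,0), heading=0, pen down
FD 3.3: (0,0) -> (3.3,0) [heading=0, draw]
FD 3.3: (3.3,0) -> (6.6,0) [heading=0, draw]
FD 2: (6.6,0) -> (8.6,0) [heading=0, draw]
RT 135: heading 0 -> 225
PD: pen down
LT 45: heading 225 -> 270
FD 6.7: (8.6,0) -> (8.6,-6.7) [heading=270, draw]
RT 180: heading 270 -> 90
FD 5.3: (8.6,-6.7) -> (8.6,-1.4) [heading=90, draw]
Final: pos=(8.6,-1.4), heading=90, 5 segment(s) drawn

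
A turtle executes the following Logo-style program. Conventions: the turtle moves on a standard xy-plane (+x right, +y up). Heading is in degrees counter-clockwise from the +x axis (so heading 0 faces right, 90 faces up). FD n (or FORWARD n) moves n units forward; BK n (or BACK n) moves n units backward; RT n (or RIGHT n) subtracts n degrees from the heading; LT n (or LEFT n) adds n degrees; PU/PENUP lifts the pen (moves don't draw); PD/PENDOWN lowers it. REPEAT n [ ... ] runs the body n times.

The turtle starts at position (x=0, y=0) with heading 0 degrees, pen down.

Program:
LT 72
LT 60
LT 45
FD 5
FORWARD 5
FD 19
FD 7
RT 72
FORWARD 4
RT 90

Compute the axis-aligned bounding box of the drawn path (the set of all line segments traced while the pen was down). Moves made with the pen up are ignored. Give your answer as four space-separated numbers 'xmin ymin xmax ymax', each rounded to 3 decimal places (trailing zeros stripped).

Answer: -36.986 0 0 5.748

Derivation:
Executing turtle program step by step:
Start: pos=(0,0), heading=0, pen down
LT 72: heading 0 -> 72
LT 60: heading 72 -> 132
LT 45: heading 132 -> 177
FD 5: (0,0) -> (-4.993,0.262) [heading=177, draw]
FD 5: (-4.993,0.262) -> (-9.986,0.523) [heading=177, draw]
FD 19: (-9.986,0.523) -> (-28.96,1.518) [heading=177, draw]
FD 7: (-28.96,1.518) -> (-35.951,1.884) [heading=177, draw]
RT 72: heading 177 -> 105
FD 4: (-35.951,1.884) -> (-36.986,5.748) [heading=105, draw]
RT 90: heading 105 -> 15
Final: pos=(-36.986,5.748), heading=15, 5 segment(s) drawn

Segment endpoints: x in {-36.986, -35.951, -28.96, -9.986, -4.993, 0}, y in {0, 0.262, 0.523, 1.518, 1.884, 5.748}
xmin=-36.986, ymin=0, xmax=0, ymax=5.748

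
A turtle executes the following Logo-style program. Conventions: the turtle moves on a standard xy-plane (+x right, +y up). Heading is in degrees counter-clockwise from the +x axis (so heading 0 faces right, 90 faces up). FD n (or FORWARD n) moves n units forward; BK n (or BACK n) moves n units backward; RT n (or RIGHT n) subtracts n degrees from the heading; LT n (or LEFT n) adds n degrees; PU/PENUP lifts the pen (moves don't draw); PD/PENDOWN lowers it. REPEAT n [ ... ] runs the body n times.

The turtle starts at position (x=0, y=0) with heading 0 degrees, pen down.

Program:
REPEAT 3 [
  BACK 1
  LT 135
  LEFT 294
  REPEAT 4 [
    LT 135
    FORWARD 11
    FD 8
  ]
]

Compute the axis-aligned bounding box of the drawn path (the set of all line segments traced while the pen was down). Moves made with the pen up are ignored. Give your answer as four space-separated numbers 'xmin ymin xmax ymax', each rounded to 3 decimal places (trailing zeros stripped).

Answer: -28.506 -14.918 0 14.967

Derivation:
Executing turtle program step by step:
Start: pos=(0,0), heading=0, pen down
REPEAT 3 [
  -- iteration 1/3 --
  BK 1: (0,0) -> (-1,0) [heading=0, draw]
  LT 135: heading 0 -> 135
  LT 294: heading 135 -> 69
  REPEAT 4 [
    -- iteration 1/4 --
    LT 135: heading 69 -> 204
    FD 11: (-1,0) -> (-11.049,-4.474) [heading=204, draw]
    FD 8: (-11.049,-4.474) -> (-18.357,-7.728) [heading=204, draw]
    -- iteration 2/4 --
    LT 135: heading 204 -> 339
    FD 11: (-18.357,-7.728) -> (-8.088,-11.67) [heading=339, draw]
    FD 8: (-8.088,-11.67) -> (-0.619,-14.537) [heading=339, draw]
    -- iteration 3/4 --
    LT 135: heading 339 -> 114
    FD 11: (-0.619,-14.537) -> (-5.093,-4.488) [heading=114, draw]
    FD 8: (-5.093,-4.488) -> (-8.347,2.82) [heading=114, draw]
    -- iteration 4/4 --
    LT 135: heading 114 -> 249
    FD 11: (-8.347,2.82) -> (-12.289,-7.449) [heading=249, draw]
    FD 8: (-12.289,-7.449) -> (-15.156,-14.918) [heading=249, draw]
  ]
  -- iteration 2/3 --
  BK 1: (-15.156,-14.918) -> (-14.798,-13.984) [heading=249, draw]
  LT 135: heading 249 -> 24
  LT 294: heading 24 -> 318
  REPEAT 4 [
    -- iteration 1/4 --
    LT 135: heading 318 -> 93
    FD 11: (-14.798,-13.984) -> (-15.374,-2.999) [heading=93, draw]
    FD 8: (-15.374,-2.999) -> (-15.792,4.99) [heading=93, draw]
    -- iteration 2/4 --
    LT 135: heading 93 -> 228
    FD 11: (-15.792,4.99) -> (-23.153,-3.185) [heading=228, draw]
    FD 8: (-23.153,-3.185) -> (-28.506,-9.13) [heading=228, draw]
    -- iteration 3/4 --
    LT 135: heading 228 -> 3
    FD 11: (-28.506,-9.13) -> (-17.521,-8.554) [heading=3, draw]
    FD 8: (-17.521,-8.554) -> (-9.532,-8.135) [heading=3, draw]
    -- iteration 4/4 --
    LT 135: heading 3 -> 138
    FD 11: (-9.532,-8.135) -> (-17.706,-0.775) [heading=138, draw]
    FD 8: (-17.706,-0.775) -> (-23.652,4.578) [heading=138, draw]
  ]
  -- iteration 3/3 --
  BK 1: (-23.652,4.578) -> (-22.908,3.909) [heading=138, draw]
  LT 135: heading 138 -> 273
  LT 294: heading 273 -> 207
  REPEAT 4 [
    -- iteration 1/4 --
    LT 135: heading 207 -> 342
    FD 11: (-22.908,3.909) -> (-12.447,0.51) [heading=342, draw]
    FD 8: (-12.447,0.51) -> (-4.838,-1.962) [heading=342, draw]
    -- iteration 2/4 --
    LT 135: heading 342 -> 117
    FD 11: (-4.838,-1.962) -> (-9.832,7.839) [heading=117, draw]
    FD 8: (-9.832,7.839) -> (-13.464,14.967) [heading=117, draw]
    -- iteration 3/4 --
    LT 135: heading 117 -> 252
    FD 11: (-13.464,14.967) -> (-16.863,4.505) [heading=252, draw]
    FD 8: (-16.863,4.505) -> (-19.336,-3.103) [heading=252, draw]
    -- iteration 4/4 --
    LT 135: heading 252 -> 27
    FD 11: (-19.336,-3.103) -> (-9.534,1.89) [heading=27, draw]
    FD 8: (-9.534,1.89) -> (-2.406,5.522) [heading=27, draw]
  ]
]
Final: pos=(-2.406,5.522), heading=27, 27 segment(s) drawn

Segment endpoints: x in {-28.506, -23.652, -23.153, -22.908, -19.336, -18.357, -17.706, -17.521, -16.863, -15.792, -15.374, -15.156, -14.798, -13.464, -12.447, -12.289, -11.049, -9.832, -9.534, -9.532, -8.347, -8.088, -5.093, -4.838, -2.406, -1, -0.619, 0}, y in {-14.918, -14.537, -13.984, -11.67, -9.13, -8.554, -8.135, -7.728, -7.449, -4.488, -4.474, -3.185, -3.103, -2.999, -1.962, -0.775, 0, 0.51, 1.89, 2.82, 3.909, 4.505, 4.578, 4.99, 5.522, 7.839, 14.967}
xmin=-28.506, ymin=-14.918, xmax=0, ymax=14.967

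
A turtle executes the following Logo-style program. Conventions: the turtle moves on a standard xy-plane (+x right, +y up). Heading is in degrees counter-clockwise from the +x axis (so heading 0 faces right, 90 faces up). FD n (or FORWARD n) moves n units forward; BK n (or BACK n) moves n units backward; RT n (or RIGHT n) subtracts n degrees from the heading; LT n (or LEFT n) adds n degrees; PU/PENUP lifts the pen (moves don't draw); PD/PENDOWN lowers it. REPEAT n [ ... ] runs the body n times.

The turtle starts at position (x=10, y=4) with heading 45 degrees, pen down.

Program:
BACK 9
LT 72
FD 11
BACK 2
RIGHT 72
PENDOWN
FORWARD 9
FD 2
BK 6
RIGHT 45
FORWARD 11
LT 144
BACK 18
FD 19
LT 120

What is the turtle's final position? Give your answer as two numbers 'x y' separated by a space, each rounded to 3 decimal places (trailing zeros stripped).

Executing turtle program step by step:
Start: pos=(10,4), heading=45, pen down
BK 9: (10,4) -> (3.636,-2.364) [heading=45, draw]
LT 72: heading 45 -> 117
FD 11: (3.636,-2.364) -> (-1.358,7.437) [heading=117, draw]
BK 2: (-1.358,7.437) -> (-0.45,5.655) [heading=117, draw]
RT 72: heading 117 -> 45
PD: pen down
FD 9: (-0.45,5.655) -> (5.914,12.019) [heading=45, draw]
FD 2: (5.914,12.019) -> (7.328,13.433) [heading=45, draw]
BK 6: (7.328,13.433) -> (3.086,9.191) [heading=45, draw]
RT 45: heading 45 -> 0
FD 11: (3.086,9.191) -> (14.086,9.191) [heading=0, draw]
LT 144: heading 0 -> 144
BK 18: (14.086,9.191) -> (28.648,-1.39) [heading=144, draw]
FD 19: (28.648,-1.39) -> (13.277,9.778) [heading=144, draw]
LT 120: heading 144 -> 264
Final: pos=(13.277,9.778), heading=264, 9 segment(s) drawn

Answer: 13.277 9.778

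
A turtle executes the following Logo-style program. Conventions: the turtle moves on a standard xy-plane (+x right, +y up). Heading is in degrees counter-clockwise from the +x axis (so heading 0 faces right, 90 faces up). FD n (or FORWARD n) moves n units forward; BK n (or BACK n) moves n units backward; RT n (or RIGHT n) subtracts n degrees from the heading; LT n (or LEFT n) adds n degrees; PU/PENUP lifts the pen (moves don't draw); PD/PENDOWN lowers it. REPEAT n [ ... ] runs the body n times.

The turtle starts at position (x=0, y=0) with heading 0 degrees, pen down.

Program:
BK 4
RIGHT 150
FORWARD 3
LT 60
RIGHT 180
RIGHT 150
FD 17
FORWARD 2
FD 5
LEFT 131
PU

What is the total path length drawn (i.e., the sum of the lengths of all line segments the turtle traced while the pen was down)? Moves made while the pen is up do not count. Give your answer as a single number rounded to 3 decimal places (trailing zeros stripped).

Executing turtle program step by step:
Start: pos=(0,0), heading=0, pen down
BK 4: (0,0) -> (-4,0) [heading=0, draw]
RT 150: heading 0 -> 210
FD 3: (-4,0) -> (-6.598,-1.5) [heading=210, draw]
LT 60: heading 210 -> 270
RT 180: heading 270 -> 90
RT 150: heading 90 -> 300
FD 17: (-6.598,-1.5) -> (1.902,-16.222) [heading=300, draw]
FD 2: (1.902,-16.222) -> (2.902,-17.954) [heading=300, draw]
FD 5: (2.902,-17.954) -> (5.402,-22.285) [heading=300, draw]
LT 131: heading 300 -> 71
PU: pen up
Final: pos=(5.402,-22.285), heading=71, 5 segment(s) drawn

Segment lengths:
  seg 1: (0,0) -> (-4,0), length = 4
  seg 2: (-4,0) -> (-6.598,-1.5), length = 3
  seg 3: (-6.598,-1.5) -> (1.902,-16.222), length = 17
  seg 4: (1.902,-16.222) -> (2.902,-17.954), length = 2
  seg 5: (2.902,-17.954) -> (5.402,-22.285), length = 5
Total = 31

Answer: 31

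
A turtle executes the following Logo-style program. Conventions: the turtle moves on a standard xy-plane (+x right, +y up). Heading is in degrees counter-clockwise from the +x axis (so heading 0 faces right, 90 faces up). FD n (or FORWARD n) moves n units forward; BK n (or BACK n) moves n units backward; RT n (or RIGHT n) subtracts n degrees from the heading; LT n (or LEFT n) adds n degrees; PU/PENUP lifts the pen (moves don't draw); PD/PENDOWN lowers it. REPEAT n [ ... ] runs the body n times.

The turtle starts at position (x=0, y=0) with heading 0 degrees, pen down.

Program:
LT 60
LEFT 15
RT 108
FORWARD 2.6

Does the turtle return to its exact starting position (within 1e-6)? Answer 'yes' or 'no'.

Answer: no

Derivation:
Executing turtle program step by step:
Start: pos=(0,0), heading=0, pen down
LT 60: heading 0 -> 60
LT 15: heading 60 -> 75
RT 108: heading 75 -> 327
FD 2.6: (0,0) -> (2.181,-1.416) [heading=327, draw]
Final: pos=(2.181,-1.416), heading=327, 1 segment(s) drawn

Start position: (0, 0)
Final position: (2.181, -1.416)
Distance = 2.6; >= 1e-6 -> NOT closed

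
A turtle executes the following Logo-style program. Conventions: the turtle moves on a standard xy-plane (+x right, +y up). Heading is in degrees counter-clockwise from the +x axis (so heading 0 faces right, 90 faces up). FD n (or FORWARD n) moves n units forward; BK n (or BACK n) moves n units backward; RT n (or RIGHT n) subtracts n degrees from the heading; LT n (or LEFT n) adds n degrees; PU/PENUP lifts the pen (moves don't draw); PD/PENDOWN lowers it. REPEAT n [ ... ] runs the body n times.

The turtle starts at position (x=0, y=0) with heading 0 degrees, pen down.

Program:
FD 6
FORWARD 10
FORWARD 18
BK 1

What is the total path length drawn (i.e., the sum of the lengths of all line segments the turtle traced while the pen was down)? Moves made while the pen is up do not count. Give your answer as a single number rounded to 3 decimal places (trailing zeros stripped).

Answer: 35

Derivation:
Executing turtle program step by step:
Start: pos=(0,0), heading=0, pen down
FD 6: (0,0) -> (6,0) [heading=0, draw]
FD 10: (6,0) -> (16,0) [heading=0, draw]
FD 18: (16,0) -> (34,0) [heading=0, draw]
BK 1: (34,0) -> (33,0) [heading=0, draw]
Final: pos=(33,0), heading=0, 4 segment(s) drawn

Segment lengths:
  seg 1: (0,0) -> (6,0), length = 6
  seg 2: (6,0) -> (16,0), length = 10
  seg 3: (16,0) -> (34,0), length = 18
  seg 4: (34,0) -> (33,0), length = 1
Total = 35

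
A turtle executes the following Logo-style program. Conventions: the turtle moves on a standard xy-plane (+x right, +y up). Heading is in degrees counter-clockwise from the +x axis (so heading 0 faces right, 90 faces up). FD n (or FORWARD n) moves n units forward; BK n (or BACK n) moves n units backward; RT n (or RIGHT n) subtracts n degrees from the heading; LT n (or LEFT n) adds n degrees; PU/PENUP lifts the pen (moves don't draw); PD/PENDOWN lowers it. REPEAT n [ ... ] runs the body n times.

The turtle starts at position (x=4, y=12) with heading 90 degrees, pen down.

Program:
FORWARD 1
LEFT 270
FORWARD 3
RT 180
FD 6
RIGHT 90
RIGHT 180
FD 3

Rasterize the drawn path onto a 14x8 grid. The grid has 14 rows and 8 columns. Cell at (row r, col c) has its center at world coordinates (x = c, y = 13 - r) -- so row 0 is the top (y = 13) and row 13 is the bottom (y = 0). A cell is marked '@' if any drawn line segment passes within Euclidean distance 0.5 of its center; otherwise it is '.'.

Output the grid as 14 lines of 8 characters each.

Segment 0: (4,12) -> (4,13)
Segment 1: (4,13) -> (7,13)
Segment 2: (7,13) -> (1,13)
Segment 3: (1,13) -> (1,10)

Answer: .@@@@@@@
.@..@...
.@......
.@......
........
........
........
........
........
........
........
........
........
........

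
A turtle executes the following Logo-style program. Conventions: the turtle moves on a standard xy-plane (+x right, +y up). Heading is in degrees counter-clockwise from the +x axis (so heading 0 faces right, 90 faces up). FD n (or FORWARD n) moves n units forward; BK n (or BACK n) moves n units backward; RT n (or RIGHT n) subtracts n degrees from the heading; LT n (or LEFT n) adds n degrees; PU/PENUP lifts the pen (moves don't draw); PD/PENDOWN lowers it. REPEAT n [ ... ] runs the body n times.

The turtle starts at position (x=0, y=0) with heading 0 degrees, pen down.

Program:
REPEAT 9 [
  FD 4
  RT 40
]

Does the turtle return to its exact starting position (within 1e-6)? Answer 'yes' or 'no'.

Executing turtle program step by step:
Start: pos=(0,0), heading=0, pen down
REPEAT 9 [
  -- iteration 1/9 --
  FD 4: (0,0) -> (4,0) [heading=0, draw]
  RT 40: heading 0 -> 320
  -- iteration 2/9 --
  FD 4: (4,0) -> (7.064,-2.571) [heading=320, draw]
  RT 40: heading 320 -> 280
  -- iteration 3/9 --
  FD 4: (7.064,-2.571) -> (7.759,-6.51) [heading=280, draw]
  RT 40: heading 280 -> 240
  -- iteration 4/9 --
  FD 4: (7.759,-6.51) -> (5.759,-9.974) [heading=240, draw]
  RT 40: heading 240 -> 200
  -- iteration 5/9 --
  FD 4: (5.759,-9.974) -> (2,-11.343) [heading=200, draw]
  RT 40: heading 200 -> 160
  -- iteration 6/9 --
  FD 4: (2,-11.343) -> (-1.759,-9.974) [heading=160, draw]
  RT 40: heading 160 -> 120
  -- iteration 7/9 --
  FD 4: (-1.759,-9.974) -> (-3.759,-6.51) [heading=120, draw]
  RT 40: heading 120 -> 80
  -- iteration 8/9 --
  FD 4: (-3.759,-6.51) -> (-3.064,-2.571) [heading=80, draw]
  RT 40: heading 80 -> 40
  -- iteration 9/9 --
  FD 4: (-3.064,-2.571) -> (0,0) [heading=40, draw]
  RT 40: heading 40 -> 0
]
Final: pos=(0,0), heading=0, 9 segment(s) drawn

Start position: (0, 0)
Final position: (0, 0)
Distance = 0; < 1e-6 -> CLOSED

Answer: yes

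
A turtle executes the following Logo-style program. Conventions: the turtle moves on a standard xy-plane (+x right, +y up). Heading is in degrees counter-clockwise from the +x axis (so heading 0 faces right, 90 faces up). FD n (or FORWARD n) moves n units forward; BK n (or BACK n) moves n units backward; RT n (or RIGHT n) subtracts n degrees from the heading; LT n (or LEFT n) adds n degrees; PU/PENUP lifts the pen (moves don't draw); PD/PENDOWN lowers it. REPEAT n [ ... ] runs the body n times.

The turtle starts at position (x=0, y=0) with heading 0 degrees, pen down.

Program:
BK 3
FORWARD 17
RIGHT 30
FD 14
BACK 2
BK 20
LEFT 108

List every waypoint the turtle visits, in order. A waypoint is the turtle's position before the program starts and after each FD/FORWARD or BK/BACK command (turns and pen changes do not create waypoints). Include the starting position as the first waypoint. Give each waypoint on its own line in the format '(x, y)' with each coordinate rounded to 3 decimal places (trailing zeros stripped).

Executing turtle program step by step:
Start: pos=(0,0), heading=0, pen down
BK 3: (0,0) -> (-3,0) [heading=0, draw]
FD 17: (-3,0) -> (14,0) [heading=0, draw]
RT 30: heading 0 -> 330
FD 14: (14,0) -> (26.124,-7) [heading=330, draw]
BK 2: (26.124,-7) -> (24.392,-6) [heading=330, draw]
BK 20: (24.392,-6) -> (7.072,4) [heading=330, draw]
LT 108: heading 330 -> 78
Final: pos=(7.072,4), heading=78, 5 segment(s) drawn
Waypoints (6 total):
(0, 0)
(-3, 0)
(14, 0)
(26.124, -7)
(24.392, -6)
(7.072, 4)

Answer: (0, 0)
(-3, 0)
(14, 0)
(26.124, -7)
(24.392, -6)
(7.072, 4)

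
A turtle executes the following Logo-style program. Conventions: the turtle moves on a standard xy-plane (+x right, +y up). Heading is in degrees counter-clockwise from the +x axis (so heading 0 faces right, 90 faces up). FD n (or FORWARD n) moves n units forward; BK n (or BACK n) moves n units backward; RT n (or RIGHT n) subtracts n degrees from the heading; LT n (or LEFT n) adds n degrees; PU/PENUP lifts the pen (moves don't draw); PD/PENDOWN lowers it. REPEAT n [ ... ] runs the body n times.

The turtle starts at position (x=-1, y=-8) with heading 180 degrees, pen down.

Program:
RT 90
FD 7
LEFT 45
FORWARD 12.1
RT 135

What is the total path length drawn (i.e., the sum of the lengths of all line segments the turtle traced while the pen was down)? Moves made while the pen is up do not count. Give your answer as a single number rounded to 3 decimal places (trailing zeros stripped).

Executing turtle program step by step:
Start: pos=(-1,-8), heading=180, pen down
RT 90: heading 180 -> 90
FD 7: (-1,-8) -> (-1,-1) [heading=90, draw]
LT 45: heading 90 -> 135
FD 12.1: (-1,-1) -> (-9.556,7.556) [heading=135, draw]
RT 135: heading 135 -> 0
Final: pos=(-9.556,7.556), heading=0, 2 segment(s) drawn

Segment lengths:
  seg 1: (-1,-8) -> (-1,-1), length = 7
  seg 2: (-1,-1) -> (-9.556,7.556), length = 12.1
Total = 19.1

Answer: 19.1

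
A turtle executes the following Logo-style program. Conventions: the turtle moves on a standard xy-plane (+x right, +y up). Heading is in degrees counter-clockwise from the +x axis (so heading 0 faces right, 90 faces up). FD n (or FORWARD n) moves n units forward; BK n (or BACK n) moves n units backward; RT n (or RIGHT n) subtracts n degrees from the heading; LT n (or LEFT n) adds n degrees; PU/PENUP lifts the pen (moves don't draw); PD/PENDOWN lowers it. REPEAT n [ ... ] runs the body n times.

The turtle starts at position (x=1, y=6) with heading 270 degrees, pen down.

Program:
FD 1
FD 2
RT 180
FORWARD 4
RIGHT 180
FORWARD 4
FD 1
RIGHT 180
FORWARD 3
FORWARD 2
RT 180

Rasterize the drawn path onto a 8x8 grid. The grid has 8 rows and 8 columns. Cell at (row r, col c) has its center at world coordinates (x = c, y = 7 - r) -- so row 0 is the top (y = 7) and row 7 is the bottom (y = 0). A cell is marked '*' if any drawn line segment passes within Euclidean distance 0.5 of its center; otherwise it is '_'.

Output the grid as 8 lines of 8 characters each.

Answer: _*______
_*______
_*______
_*______
_*______
_*______
________
________

Derivation:
Segment 0: (1,6) -> (1,5)
Segment 1: (1,5) -> (1,3)
Segment 2: (1,3) -> (1,7)
Segment 3: (1,7) -> (1,3)
Segment 4: (1,3) -> (1,2)
Segment 5: (1,2) -> (1,5)
Segment 6: (1,5) -> (1,7)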